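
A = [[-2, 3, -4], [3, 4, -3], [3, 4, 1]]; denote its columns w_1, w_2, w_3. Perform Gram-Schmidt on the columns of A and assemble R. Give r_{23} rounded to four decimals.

w_1 = (-2, 3, 3); ‖w_1‖ = 4.6904, so e_1 = (-0.4264, 0.6396, 0.6396).
e_1·w_2 = (-0.4264)·3 + 0.6396·4 + 0.6396·4 = 3.8376.
u_2 = w_2 − 3.8376·e_1 = (4.6364, 1.5455, 1.5455).
‖u_2‖ = 5.1257, so e_2 = (0.9045, 0.3015, 0.3015).
r_{23} = e_2·w_3 = -4.2212.

r_{23} = -4.2212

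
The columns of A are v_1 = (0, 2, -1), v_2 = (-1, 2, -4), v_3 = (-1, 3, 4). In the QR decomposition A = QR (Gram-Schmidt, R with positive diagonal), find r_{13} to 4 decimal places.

v_1 = (0, 2, -1); ‖v_1‖ = 2.2361, so e_1 = (0.0000, 0.8944, -0.4472).
r_{13} = e_1·v_3 = 0.8944.

r_{13} = 0.8944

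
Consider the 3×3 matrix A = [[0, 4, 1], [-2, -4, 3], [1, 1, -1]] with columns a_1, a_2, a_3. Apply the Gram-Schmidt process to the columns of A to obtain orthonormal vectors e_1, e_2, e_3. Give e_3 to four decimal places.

a_1 = (0, -2, 1); ‖a_1‖ = 2.2361, so e_1 = (0.0000, -0.8944, 0.4472).
e_1·a_2 = 0.0000·4 + (-0.8944)·(-4) + 0.4472·1 = 4.0249.
u_2 = a_2 − 4.0249·e_1 = (4.0000, -0.4000, -0.8000).
‖u_2‖ = 4.0988, so e_2 = (0.9759, -0.0976, -0.1952).
e_1·a_3 = 0.0000·1 + (-0.8944)·3 + 0.4472·(-1) = -3.1305; e_2·a_3 = 0.9759·1 + (-0.0976)·3 + (-0.1952)·(-1) = 0.8783.
u_3 = a_3 + 3.1305·e_1 − 0.8783·e_2 = (0.1429, 0.2857, 0.5714).
‖u_3‖ = 0.6547, so e_3 = (0.2182, 0.4364, 0.8729).

e_3 = (0.2182, 0.4364, 0.8729)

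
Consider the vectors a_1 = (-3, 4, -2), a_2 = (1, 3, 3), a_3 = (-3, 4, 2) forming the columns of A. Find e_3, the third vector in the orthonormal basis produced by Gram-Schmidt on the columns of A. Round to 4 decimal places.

e_3 = (-0.7732, -0.3007, 0.5584)

e_1 = a_1/‖a_1‖ = (-3, 4, -2)/5.3852 = (-0.5571, 0.7428, -0.3714).
r_{12} = e_1·a_2 = 0.5571.
u_2 = a_2 − 0.5571·e_1 = (1.3103, 2.5862, 3.2069).
‖u_2‖ = 4.3232, so e_2 = (0.3031, 0.5982, 0.7418).
r_{13} = e_1·a_3 = 3.8996; r_{23} = e_2·a_3 = 2.9672.
u_3 = a_3 − 3.8996·e_1 − 2.9672·e_2 = (-1.7269, -0.6716, 1.2472).
‖u_3‖ = 2.2336, so e_3 = (-0.7732, -0.3007, 0.5584).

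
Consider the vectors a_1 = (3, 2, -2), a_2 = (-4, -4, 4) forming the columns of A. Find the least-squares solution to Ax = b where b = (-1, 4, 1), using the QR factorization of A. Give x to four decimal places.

x = (-2.5000, -1.6250)

e_1 = a_1/‖a_1‖ = (3, 2, -2)/4.1231 = (0.7276, 0.4851, -0.4851).
r_{12} = e_1·a_2 = -6.7910.
u_2 = a_2 + 6.7910·e_1 = (0.9412, -0.7059, 0.7059).
‖u_2‖ = 1.3720, so e_2 = (0.6860, -0.5145, 0.5145).
Qᵀb = (0.7276, -2.2295).
Back-substitute: x_2 = -2.2295/1.3720 = -1.6250.
x_1 = (0.7276 + 6.7910·(-1.6250))/4.1231 = -2.5000.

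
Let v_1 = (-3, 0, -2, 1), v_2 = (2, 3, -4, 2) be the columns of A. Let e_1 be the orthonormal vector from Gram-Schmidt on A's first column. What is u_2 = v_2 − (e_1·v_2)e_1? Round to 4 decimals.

u_2 = (2.8571, 3.0000, -3.4286, 1.7143)

e_1 = v_1/‖v_1‖ = (-3, 0, -2, 1)/3.7417 = (-0.8018, 0.0000, -0.5345, 0.2673).
r_{12} = e_1·v_2 = 1.0690.
u_2 = v_2 − 1.0690·e_1 = (2.8571, 3.0000, -3.4286, 1.7143).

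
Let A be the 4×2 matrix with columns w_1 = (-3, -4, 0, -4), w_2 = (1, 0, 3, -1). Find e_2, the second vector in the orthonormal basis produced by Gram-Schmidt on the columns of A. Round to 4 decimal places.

e_1 = w_1/‖w_1‖ = (-3, -4, 0, -4)/6.4031 = (-0.4685, -0.6247, 0.0000, -0.6247).
r_{12} = e_1·w_2 = 0.1562.
u_2 = w_2 − 0.1562·e_1 = (1.0732, 0.0976, 3.0000, -0.9024).
‖u_2‖ = 3.3129, so e_2 = (0.3239, 0.0294, 0.9055, -0.2724).

e_2 = (0.3239, 0.0294, 0.9055, -0.2724)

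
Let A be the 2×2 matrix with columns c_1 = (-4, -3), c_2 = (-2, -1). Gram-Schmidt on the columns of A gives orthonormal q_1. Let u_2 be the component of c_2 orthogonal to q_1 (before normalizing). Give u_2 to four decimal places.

q_1 = c_1/‖c_1‖ = (-4, -3)/5.0000 = (-0.8000, -0.6000).
r_{12} = q_1·c_2 = 2.2000.
u_2 = c_2 − 2.2000·q_1 = (-0.2400, 0.3200).

u_2 = (-0.2400, 0.3200)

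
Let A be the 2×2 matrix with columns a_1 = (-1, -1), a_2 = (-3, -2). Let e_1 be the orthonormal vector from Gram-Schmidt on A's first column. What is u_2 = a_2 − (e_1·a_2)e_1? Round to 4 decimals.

e_1 = a_1/‖a_1‖ = (-1, -1)/1.4142 = (-0.7071, -0.7071).
r_{12} = e_1·a_2 = 3.5355.
u_2 = a_2 − 3.5355·e_1 = (-0.5000, 0.5000).

u_2 = (-0.5000, 0.5000)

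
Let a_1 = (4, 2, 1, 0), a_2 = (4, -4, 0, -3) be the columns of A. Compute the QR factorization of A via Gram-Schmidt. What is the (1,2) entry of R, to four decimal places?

r_{12} = 1.7457

a_1 = (4, 2, 1, 0); ‖a_1‖ = 4.5826, so e_1 = (0.8729, 0.4364, 0.2182, 0.0000).
r_{12} = e_1·a_2 = 1.7457.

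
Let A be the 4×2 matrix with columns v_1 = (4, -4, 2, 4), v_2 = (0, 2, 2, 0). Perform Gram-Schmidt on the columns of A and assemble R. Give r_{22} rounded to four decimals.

r_{22} = 2.7735

q_1 = v_1/‖v_1‖ = (4, -4, 2, 4)/7.2111 = (0.5547, -0.5547, 0.2774, 0.5547).
r_{12} = q_1·v_2 = -0.5547.
u_2 = v_2 + 0.5547·q_1 = (0.3077, 1.6923, 2.1538, 0.3077).
r_{22} = ‖u_2‖ = 2.7735.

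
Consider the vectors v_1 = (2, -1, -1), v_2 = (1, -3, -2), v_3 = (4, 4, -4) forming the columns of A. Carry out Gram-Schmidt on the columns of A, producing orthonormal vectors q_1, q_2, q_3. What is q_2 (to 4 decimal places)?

q_2 = (-0.5521, -0.7591, -0.3450)

v_1 = (2, -1, -1); ‖v_1‖ = 2.4495, so q_1 = (0.8165, -0.4082, -0.4082).
q_1·v_2 = 0.8165·1 + (-0.4082)·(-3) + (-0.4082)·(-2) = 2.8577.
u_2 = v_2 − 2.8577·q_1 = (-1.3333, -1.8333, -0.8333).
‖u_2‖ = 2.4152, so q_2 = (-0.5521, -0.7591, -0.3450).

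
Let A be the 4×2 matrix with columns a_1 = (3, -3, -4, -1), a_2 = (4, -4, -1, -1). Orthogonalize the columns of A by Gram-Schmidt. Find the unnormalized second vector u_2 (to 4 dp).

a_1 = (3, -3, -4, -1); ‖a_1‖ = 5.9161, so q_1 = (0.5071, -0.5071, -0.6761, -0.1690).
q_1·a_2 = 0.5071·4 + (-0.5071)·(-4) + (-0.6761)·(-1) + (-0.1690)·(-1) = 4.9019.
u_2 = a_2 − 4.9019·q_1 = (1.5143, -1.5143, 2.3143, -0.1714).

u_2 = (1.5143, -1.5143, 2.3143, -0.1714)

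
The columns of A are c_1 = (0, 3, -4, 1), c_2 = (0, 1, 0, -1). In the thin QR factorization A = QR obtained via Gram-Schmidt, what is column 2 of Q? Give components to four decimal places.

q_2 = (0.0000, 0.5661, 0.2265, -0.7926)

c_1 = (0, 3, -4, 1); ‖c_1‖ = 5.0990, so q_1 = (0.0000, 0.5883, -0.7845, 0.1961).
q_1·c_2 = 0.0000·0 + 0.5883·1 + (-0.7845)·0 + 0.1961·(-1) = 0.3922.
u_2 = c_2 − 0.3922·q_1 = (0.0000, 0.7692, 0.3077, -1.0769).
‖u_2‖ = 1.3587, so q_2 = (0.0000, 0.5661, 0.2265, -0.7926).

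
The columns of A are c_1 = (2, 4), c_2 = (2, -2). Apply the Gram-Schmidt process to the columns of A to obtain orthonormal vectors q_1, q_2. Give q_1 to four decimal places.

c_1 = (2, 4); ‖c_1‖ = 4.4721, so q_1 = (0.4472, 0.8944).

q_1 = (0.4472, 0.8944)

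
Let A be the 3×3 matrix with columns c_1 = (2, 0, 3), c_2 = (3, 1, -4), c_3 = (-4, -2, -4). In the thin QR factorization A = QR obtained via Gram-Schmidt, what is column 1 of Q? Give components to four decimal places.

c_1 = (2, 0, 3); ‖c_1‖ = 3.6056, so q_1 = (0.5547, 0.0000, 0.8321).

q_1 = (0.5547, 0.0000, 0.8321)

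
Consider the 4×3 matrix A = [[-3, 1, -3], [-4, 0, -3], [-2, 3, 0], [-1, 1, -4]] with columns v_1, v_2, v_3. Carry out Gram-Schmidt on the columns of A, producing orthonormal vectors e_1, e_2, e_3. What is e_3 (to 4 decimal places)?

e_3 = (-0.1390, 0.1572, 0.3506, -0.9127)

v_1 = (-3, -4, -2, -1); ‖v_1‖ = 5.4772, so e_1 = (-0.5477, -0.7303, -0.3651, -0.1826).
e_1·v_2 = (-0.5477)·1 + (-0.7303)·0 + (-0.3651)·3 + (-0.1826)·1 = -1.8257.
u_2 = v_2 + 1.8257·e_1 = (0.0000, -1.3333, 2.3333, 0.6667).
‖u_2‖ = 2.7689, so e_2 = (0.0000, -0.4815, 0.8427, 0.2408).
e_1·v_3 = (-0.5477)·(-3) + (-0.7303)·(-3) + (-0.3651)·0 + (-0.1826)·(-4) = 4.5644; e_2·v_3 = 0.0000·(-3) + (-0.4815)·(-3) + 0.8427·0 + 0.2408·(-4) = 0.4815.
u_3 = v_3 − 4.5644·e_1 − 0.4815·e_2 = (-0.5000, 0.5652, 1.2609, -3.2826).
‖u_3‖ = 3.5965, so e_3 = (-0.1390, 0.1572, 0.3506, -0.9127).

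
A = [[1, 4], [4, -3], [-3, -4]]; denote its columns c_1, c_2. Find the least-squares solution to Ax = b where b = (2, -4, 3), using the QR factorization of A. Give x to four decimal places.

x = (-0.9286, 0.2857)

e_1 = c_1/‖c_1‖ = (1, 4, -3)/5.0990 = (0.1961, 0.7845, -0.5883).
r_{12} = e_1·c_2 = 0.7845.
u_2 = c_2 − 0.7845·e_1 = (3.8462, -3.6154, -3.5385).
‖u_2‖ = 6.3549, so e_2 = (0.6052, -0.5689, -0.5568).
Qᵀb = (-4.5107, 1.8157).
Back-substitute: x_2 = 1.8157/6.3549 = 0.2857.
x_1 = (-4.5107 − 0.7845·0.2857)/5.0990 = -0.9286.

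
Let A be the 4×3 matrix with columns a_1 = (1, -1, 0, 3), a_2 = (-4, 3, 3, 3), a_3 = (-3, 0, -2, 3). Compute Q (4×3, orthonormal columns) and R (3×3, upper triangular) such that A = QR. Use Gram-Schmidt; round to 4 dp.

Q = [[0.3015, -0.6404, -0.5790], [-0.3015, 0.4873, -0.1308], [0.0000, 0.4594, -0.7907], [0.9045, 0.3759, 0.1494]], R = [[3.3166, 0.6030, 1.8091], [0.0000, 6.5297, 2.1301], [0.0000, 0.0000, 3.7669]]

a_1 = (1, -1, 0, 3); ‖a_1‖ = 3.3166, so e_1 = (0.3015, -0.3015, 0.0000, 0.9045).
e_1·a_2 = 0.3015·(-4) + (-0.3015)·3 + 0.0000·3 + 0.9045·3 = 0.6030.
u_2 = a_2 − 0.6030·e_1 = (-4.1818, 3.1818, 3.0000, 2.4545).
‖u_2‖ = 6.5297, so e_2 = (-0.6404, 0.4873, 0.4594, 0.3759).
e_1·a_3 = 0.3015·(-3) + (-0.3015)·0 + 0.0000·(-2) + 0.9045·3 = 1.8091; e_2·a_3 = (-0.6404)·(-3) + 0.4873·0 + 0.4594·(-2) + 0.3759·3 = 2.1301.
u_3 = a_3 − 1.8091·e_1 − 2.1301·e_2 = (-2.1812, -0.4925, -2.9787, 0.5629).
‖u_3‖ = 3.7669, so e_3 = (-0.5790, -0.1308, -0.7907, 0.1494).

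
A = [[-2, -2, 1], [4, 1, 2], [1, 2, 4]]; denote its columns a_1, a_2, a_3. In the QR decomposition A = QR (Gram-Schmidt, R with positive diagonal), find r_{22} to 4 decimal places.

r_{22} = 2.0587

a_1 = (-2, 4, 1); ‖a_1‖ = 4.5826, so q_1 = (-0.4364, 0.8729, 0.2182).
q_1·a_2 = (-0.4364)·(-2) + 0.8729·1 + 0.2182·2 = 2.1822.
u_2 = a_2 − 2.1822·q_1 = (-1.0476, -0.9048, 1.5238).
r_{22} = ‖u_2‖ = 2.0587.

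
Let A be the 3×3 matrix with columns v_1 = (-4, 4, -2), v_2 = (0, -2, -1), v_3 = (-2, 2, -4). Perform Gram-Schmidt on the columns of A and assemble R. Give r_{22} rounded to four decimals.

v_1 = (-4, 4, -2); ‖v_1‖ = 6.0000, so e_1 = (-0.6667, 0.6667, -0.3333).
e_1·v_2 = (-0.6667)·0 + 0.6667·(-2) + (-0.3333)·(-1) = -1.0000.
u_2 = v_2 + 1.0000·e_1 = (-0.6667, -1.3333, -1.3333).
r_{22} = ‖u_2‖ = 2.0000.

r_{22} = 2.0000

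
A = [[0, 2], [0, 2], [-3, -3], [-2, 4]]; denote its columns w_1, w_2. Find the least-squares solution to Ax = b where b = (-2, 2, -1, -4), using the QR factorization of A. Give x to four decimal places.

x = (0.8785, -0.4206)

e_1 = w_1/‖w_1‖ = (0, 0, -3, -2)/3.6056 = (0.0000, 0.0000, -0.8321, -0.5547).
r_{12} = e_1·w_2 = 0.2774.
u_2 = w_2 − 0.2774·e_1 = (2.0000, 2.0000, -2.7692, 4.1538).
‖u_2‖ = 5.7379, so e_2 = (0.3486, 0.3486, -0.4826, 0.7239).
Qᵀb = (3.0509, -2.4131).
Back-substitute: x_2 = -2.4131/5.7379 = -0.4206.
x_1 = (3.0509 − 0.2774·(-0.4206))/3.6056 = 0.8785.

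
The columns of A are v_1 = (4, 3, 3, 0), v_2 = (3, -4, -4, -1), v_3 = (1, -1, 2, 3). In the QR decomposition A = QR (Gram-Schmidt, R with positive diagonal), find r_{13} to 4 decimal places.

v_1 = (4, 3, 3, 0); ‖v_1‖ = 5.8310, so q_1 = (0.6860, 0.5145, 0.5145, 0.0000).
r_{13} = q_1·v_3 = 1.2005.

r_{13} = 1.2005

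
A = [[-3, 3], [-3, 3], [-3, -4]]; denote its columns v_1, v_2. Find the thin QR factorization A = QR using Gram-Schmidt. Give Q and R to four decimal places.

v_1 = (-3, -3, -3); ‖v_1‖ = 5.1962, so e_1 = (-0.5774, -0.5774, -0.5774).
e_1·v_2 = (-0.5774)·3 + (-0.5774)·3 + (-0.5774)·(-4) = -1.1547.
u_2 = v_2 + 1.1547·e_1 = (2.3333, 2.3333, -4.6667).
‖u_2‖ = 5.7155, so e_2 = (0.4082, 0.4082, -0.8165).

Q = [[-0.5774, 0.4082], [-0.5774, 0.4082], [-0.5774, -0.8165]], R = [[5.1962, -1.1547], [0.0000, 5.7155]]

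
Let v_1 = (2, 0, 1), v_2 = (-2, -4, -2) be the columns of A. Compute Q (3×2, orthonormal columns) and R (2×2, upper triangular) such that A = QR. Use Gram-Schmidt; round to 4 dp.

Q = [[0.8944, 0.0976], [0.0000, -0.9759], [0.4472, -0.1952]], R = [[2.2361, -2.6833], [0.0000, 4.0988]]

v_1 = (2, 0, 1); ‖v_1‖ = 2.2361, so q_1 = (0.8944, 0.0000, 0.4472).
q_1·v_2 = 0.8944·(-2) + 0.0000·(-4) + 0.4472·(-2) = -2.6833.
u_2 = v_2 + 2.6833·q_1 = (0.4000, -4.0000, -0.8000).
‖u_2‖ = 4.0988, so q_2 = (0.0976, -0.9759, -0.1952).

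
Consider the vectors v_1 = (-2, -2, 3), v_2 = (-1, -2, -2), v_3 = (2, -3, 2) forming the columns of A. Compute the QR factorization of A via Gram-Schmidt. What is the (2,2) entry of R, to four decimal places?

r_{22} = 3.0000

v_1 = (-2, -2, 3); ‖v_1‖ = 4.1231, so e_1 = (-0.4851, -0.4851, 0.7276).
e_1·v_2 = (-0.4851)·(-1) + (-0.4851)·(-2) + 0.7276·(-2) = 0.0000.
u_2 = v_2 + 0.0000·e_1 = (-1.0000, -2.0000, -2.0000).
r_{22} = ‖u_2‖ = 3.0000.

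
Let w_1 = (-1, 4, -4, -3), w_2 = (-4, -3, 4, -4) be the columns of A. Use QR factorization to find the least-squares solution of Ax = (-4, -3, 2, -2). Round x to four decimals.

q_1 = w_1/‖w_1‖ = (-1, 4, -4, -3)/6.4807 = (-0.1543, 0.6172, -0.6172, -0.4629).
r_{12} = q_1·w_2 = -1.8516.
u_2 = w_2 + 1.8516·q_1 = (-4.2857, -1.8571, 2.8571, -4.8571).
‖u_2‖ = 7.3193, so q_2 = (-0.5855, -0.2537, 0.3904, -0.6636).
Qᵀb = (-1.5430, 5.2113).
Back-substitute: x_2 = 5.2113/7.3193 = 0.7120.
x_1 = (-1.5430 + 1.8516·0.7120)/6.4807 = -0.0347.

x = (-0.0347, 0.7120)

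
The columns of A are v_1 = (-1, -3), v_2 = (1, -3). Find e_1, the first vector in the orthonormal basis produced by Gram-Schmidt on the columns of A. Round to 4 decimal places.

e_1 = (-0.3162, -0.9487)

e_1 = v_1/‖v_1‖ = (-1, -3)/3.1623 = (-0.3162, -0.9487).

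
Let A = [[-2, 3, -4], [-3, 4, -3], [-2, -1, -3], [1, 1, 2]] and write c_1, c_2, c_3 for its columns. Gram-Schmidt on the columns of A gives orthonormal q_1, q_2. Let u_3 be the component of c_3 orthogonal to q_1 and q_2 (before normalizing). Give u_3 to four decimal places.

c_1 = (-2, -3, -2, 1); ‖c_1‖ = 4.2426, so q_1 = (-0.4714, -0.7071, -0.4714, 0.2357).
q_1·c_2 = (-0.4714)·3 + (-0.7071)·4 + (-0.4714)·(-1) + 0.2357·1 = -3.5355.
u_2 = c_2 + 3.5355·q_1 = (1.3333, 1.5000, -2.6667, 1.8333).
‖u_2‖ = 3.8079, so q_2 = (0.3502, 0.3939, -0.7003, 0.4815).
q_1·c_3 = (-0.4714)·(-4) + (-0.7071)·(-3) + (-0.4714)·(-3) + 0.2357·2 = 5.8926; q_2·c_3 = 0.3502·(-4) + 0.3939·(-3) + (-0.7003)·(-3) + 0.4815·2 = 0.4815.
u_3 = c_3 − 5.8926·q_1 − 0.4815·q_2 = (-1.3908, 0.9770, 0.1149, 0.3793).

u_3 = (-1.3908, 0.9770, 0.1149, 0.3793)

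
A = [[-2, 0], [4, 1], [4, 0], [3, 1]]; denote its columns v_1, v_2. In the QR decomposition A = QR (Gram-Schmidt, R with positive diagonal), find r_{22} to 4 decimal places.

r_{22} = 0.9545

q_1 = v_1/‖v_1‖ = (-2, 4, 4, 3)/6.7082 = (-0.2981, 0.5963, 0.5963, 0.4472).
r_{12} = q_1·v_2 = 1.0435.
u_2 = v_2 − 1.0435·q_1 = (0.3111, 0.3778, -0.6222, 0.5333).
r_{22} = ‖u_2‖ = 0.9545.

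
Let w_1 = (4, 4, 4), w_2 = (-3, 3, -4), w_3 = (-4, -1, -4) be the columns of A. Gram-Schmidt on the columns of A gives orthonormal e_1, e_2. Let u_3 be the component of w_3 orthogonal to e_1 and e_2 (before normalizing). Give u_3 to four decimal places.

w_1 = (4, 4, 4); ‖w_1‖ = 6.9282, so e_1 = (0.5774, 0.5774, 0.5774).
e_1·w_2 = 0.5774·(-3) + 0.5774·3 + 0.5774·(-4) = -2.3094.
u_2 = w_2 + 2.3094·e_1 = (-1.6667, 4.3333, -2.6667).
‖u_2‖ = 5.3541, so e_2 = (-0.3113, 0.8093, -0.4981).
e_1·w_3 = 0.5774·(-4) + 0.5774·(-1) + 0.5774·(-4) = -5.1962; e_2·w_3 = (-0.3113)·(-4) + 0.8093·(-1) + (-0.4981)·(-4) = 2.4280.
u_3 = w_3 + 5.1962·e_1 − 2.4280·e_2 = (-0.2442, 0.0349, 0.2093).

u_3 = (-0.2442, 0.0349, 0.2093)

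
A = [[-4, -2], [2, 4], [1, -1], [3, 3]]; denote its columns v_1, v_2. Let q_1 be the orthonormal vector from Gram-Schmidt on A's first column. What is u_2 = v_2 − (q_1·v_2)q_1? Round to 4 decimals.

u_2 = (1.2000, 2.4000, -1.8000, 0.6000)

v_1 = (-4, 2, 1, 3); ‖v_1‖ = 5.4772, so q_1 = (-0.7303, 0.3651, 0.1826, 0.5477).
q_1·v_2 = (-0.7303)·(-2) + 0.3651·4 + 0.1826·(-1) + 0.5477·3 = 4.3818.
u_2 = v_2 − 4.3818·q_1 = (1.2000, 2.4000, -1.8000, 0.6000).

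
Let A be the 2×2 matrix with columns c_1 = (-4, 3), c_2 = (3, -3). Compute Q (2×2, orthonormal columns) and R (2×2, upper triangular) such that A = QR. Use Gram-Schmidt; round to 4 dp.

Q = [[-0.8000, -0.6000], [0.6000, -0.8000]], R = [[5.0000, -4.2000], [0.0000, 0.6000]]

c_1 = (-4, 3); ‖c_1‖ = 5.0000, so q_1 = (-0.8000, 0.6000).
q_1·c_2 = (-0.8000)·3 + 0.6000·(-3) = -4.2000.
u_2 = c_2 + 4.2000·q_1 = (-0.3600, -0.4800).
‖u_2‖ = 0.6000, so q_2 = (-0.6000, -0.8000).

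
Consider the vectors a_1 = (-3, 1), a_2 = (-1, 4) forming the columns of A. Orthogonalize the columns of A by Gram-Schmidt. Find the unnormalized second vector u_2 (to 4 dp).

e_1 = a_1/‖a_1‖ = (-3, 1)/3.1623 = (-0.9487, 0.3162).
r_{12} = e_1·a_2 = 2.2136.
u_2 = a_2 − 2.2136·e_1 = (1.1000, 3.3000).

u_2 = (1.1000, 3.3000)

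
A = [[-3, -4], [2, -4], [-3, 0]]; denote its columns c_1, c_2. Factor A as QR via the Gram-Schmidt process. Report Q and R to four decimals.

q_1 = c_1/‖c_1‖ = (-3, 2, -3)/4.6904 = (-0.6396, 0.4264, -0.6396).
r_{12} = q_1·c_2 = 0.8528.
u_2 = c_2 − 0.8528·q_1 = (-3.4545, -4.3636, 0.5455).
‖u_2‖ = 5.5922, so q_2 = (-0.6177, -0.7803, 0.0975).

Q = [[-0.6396, -0.6177], [0.4264, -0.7803], [-0.6396, 0.0975]], R = [[4.6904, 0.8528], [0.0000, 5.5922]]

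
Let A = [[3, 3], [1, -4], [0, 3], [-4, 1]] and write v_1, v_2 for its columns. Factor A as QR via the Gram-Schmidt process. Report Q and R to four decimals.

v_1 = (3, 1, 0, -4); ‖v_1‖ = 5.0990, so e_1 = (0.5883, 0.1961, 0.0000, -0.7845).
e_1·v_2 = 0.5883·3 + 0.1961·(-4) + 0.0000·3 + (-0.7845)·1 = 0.1961.
u_2 = v_2 − 0.1961·e_1 = (2.8846, -4.0385, 3.0000, 1.1538).
‖u_2‖ = 5.9128, so e_2 = (0.4879, -0.6830, 0.5074, 0.1951).

Q = [[0.5883, 0.4879], [0.1961, -0.6830], [0.0000, 0.5074], [-0.7845, 0.1951]], R = [[5.0990, 0.1961], [0.0000, 5.9128]]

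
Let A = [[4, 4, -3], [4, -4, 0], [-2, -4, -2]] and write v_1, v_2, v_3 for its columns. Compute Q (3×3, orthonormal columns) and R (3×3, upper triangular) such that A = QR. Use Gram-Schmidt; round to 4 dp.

v_1 = (4, 4, -2); ‖v_1‖ = 6.0000, so q_1 = (0.6667, 0.6667, -0.3333).
q_1·v_2 = 0.6667·4 + 0.6667·(-4) + (-0.3333)·(-4) = 1.3333.
u_2 = v_2 − 1.3333·q_1 = (3.1111, -4.8889, -3.5556).
‖u_2‖ = 6.7987, so q_2 = (0.4576, -0.7191, -0.5230).
q_1·v_3 = 0.6667·(-3) + 0.6667·0 + (-0.3333)·(-2) = -1.3333; q_2·v_3 = 0.4576·(-3) + (-0.7191)·0 + (-0.5230)·(-2) = -0.3269.
u_3 = v_3 + 1.3333·q_1 + 0.3269·q_2 = (-1.9615, 0.6538, -2.6154).
‖u_3‖ = 3.3340, so q_3 = (-0.5883, 0.1961, -0.7845).

Q = [[0.6667, 0.4576, -0.5883], [0.6667, -0.7191, 0.1961], [-0.3333, -0.5230, -0.7845]], R = [[6.0000, 1.3333, -1.3333], [0.0000, 6.7987, -0.3269], [0.0000, 0.0000, 3.3340]]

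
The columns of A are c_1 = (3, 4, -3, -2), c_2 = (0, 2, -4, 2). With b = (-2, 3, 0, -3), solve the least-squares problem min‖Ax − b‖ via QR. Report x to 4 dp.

c_1 = (3, 4, -3, -2); ‖c_1‖ = 6.1644, so q_1 = (0.4867, 0.6489, -0.4867, -0.3244).
q_1·c_2 = 0.4867·0 + 0.6489·2 + (-0.4867)·(-4) + (-0.3244)·2 = 2.5955.
u_2 = c_2 − 2.5955·q_1 = (-1.2632, 0.3158, -2.7368, 2.8421).
‖u_2‖ = 4.1549, so q_2 = (-0.3040, 0.0760, -0.6587, 0.6840).
Qᵀb = (1.9467, -1.2161).
Back-substitute: x_2 = -1.2161/4.1549 = -0.2927.
x_1 = (1.9467 − 2.5955·(-0.2927))/6.1644 = 0.4390.

x = (0.4390, -0.2927)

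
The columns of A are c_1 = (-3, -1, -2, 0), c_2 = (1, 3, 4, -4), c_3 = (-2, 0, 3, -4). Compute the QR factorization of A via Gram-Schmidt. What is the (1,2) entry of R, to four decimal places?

r_{12} = -3.7417

e_1 = c_1/‖c_1‖ = (-3, -1, -2, 0)/3.7417 = (-0.8018, -0.2673, -0.5345, 0.0000).
r_{12} = e_1·c_2 = -3.7417.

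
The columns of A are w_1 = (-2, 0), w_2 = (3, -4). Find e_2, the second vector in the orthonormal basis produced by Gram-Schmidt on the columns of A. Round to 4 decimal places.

e_2 = (0.0000, -1.0000)

w_1 = (-2, 0); ‖w_1‖ = 2.0000, so e_1 = (-1.0000, 0.0000).
e_1·w_2 = (-1.0000)·3 + 0.0000·(-4) = -3.0000.
u_2 = w_2 + 3.0000·e_1 = (0.0000, -4.0000).
‖u_2‖ = 4.0000, so e_2 = (0.0000, -1.0000).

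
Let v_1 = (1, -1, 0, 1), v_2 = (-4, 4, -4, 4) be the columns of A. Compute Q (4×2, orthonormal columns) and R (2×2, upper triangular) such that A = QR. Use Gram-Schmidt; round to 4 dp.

Q = [[0.5774, -0.3482], [-0.5774, 0.3482], [0.0000, -0.5222], [0.5774, 0.6963]], R = [[1.7321, -2.3094], [0.0000, 7.6594]]

v_1 = (1, -1, 0, 1); ‖v_1‖ = 1.7321, so e_1 = (0.5774, -0.5774, 0.0000, 0.5774).
e_1·v_2 = 0.5774·(-4) + (-0.5774)·4 + 0.0000·(-4) + 0.5774·4 = -2.3094.
u_2 = v_2 + 2.3094·e_1 = (-2.6667, 2.6667, -4.0000, 5.3333).
‖u_2‖ = 7.6594, so e_2 = (-0.3482, 0.3482, -0.5222, 0.6963).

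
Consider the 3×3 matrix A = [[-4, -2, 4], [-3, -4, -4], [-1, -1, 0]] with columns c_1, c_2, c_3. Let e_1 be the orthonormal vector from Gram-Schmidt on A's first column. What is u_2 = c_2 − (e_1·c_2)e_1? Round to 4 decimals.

c_1 = (-4, -3, -1); ‖c_1‖ = 5.0990, so e_1 = (-0.7845, -0.5883, -0.1961).
e_1·c_2 = (-0.7845)·(-2) + (-0.5883)·(-4) + (-0.1961)·(-1) = 4.1184.
u_2 = c_2 − 4.1184·e_1 = (1.2308, -1.5769, -0.1923).

u_2 = (1.2308, -1.5769, -0.1923)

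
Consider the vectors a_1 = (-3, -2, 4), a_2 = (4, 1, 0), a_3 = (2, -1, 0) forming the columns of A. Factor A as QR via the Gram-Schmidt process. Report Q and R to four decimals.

a_1 = (-3, -2, 4); ‖a_1‖ = 5.3852, so q_1 = (-0.5571, -0.3714, 0.7428).
q_1·a_2 = (-0.5571)·4 + (-0.3714)·1 + 0.7428·0 = -2.5997.
u_2 = a_2 + 2.5997·q_1 = (2.5517, 0.0345, 1.9310).
‖u_2‖ = 3.2002, so q_2 = (0.7974, 0.0108, 0.6034).
q_1·a_3 = (-0.5571)·2 + (-0.3714)·(-1) + 0.7428·0 = -0.7428; q_2·a_3 = 0.7974·2 + 0.0108·(-1) + 0.6034·0 = 1.5839.
u_3 = a_3 + 0.7428·q_1 − 1.5839·q_2 = (0.3232, -1.2929, -0.4040).
‖u_3‖ = 1.3926, so q_3 = (0.2321, -0.9284, -0.2901).

Q = [[-0.5571, 0.7974, 0.2321], [-0.3714, 0.0108, -0.9284], [0.7428, 0.6034, -0.2901]], R = [[5.3852, -2.5997, -0.7428], [0.0000, 3.2002, 1.5839], [0.0000, 0.0000, 1.3926]]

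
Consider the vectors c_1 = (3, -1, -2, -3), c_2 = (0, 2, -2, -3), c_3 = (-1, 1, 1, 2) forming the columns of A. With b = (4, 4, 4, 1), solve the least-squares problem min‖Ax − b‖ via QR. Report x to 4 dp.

c_1 = (3, -1, -2, -3); ‖c_1‖ = 4.7958, so q_1 = (0.6255, -0.2085, -0.4170, -0.6255).
q_1·c_2 = 0.6255·0 + (-0.2085)·2 + (-0.4170)·(-2) + (-0.6255)·(-3) = 2.2937.
u_2 = c_2 − 2.2937·q_1 = (-1.4348, 2.4783, -1.0435, -1.5652).
‖u_2‖ = 3.4262, so q_2 = (-0.4188, 0.7233, -0.3046, -0.4568).
q_1·c_3 = 0.6255·(-1) + (-0.2085)·1 + (-0.4170)·1 + (-0.6255)·2 = -2.5022; q_2·c_3 = (-0.4188)·(-1) + 0.7233·1 + (-0.3046)·1 + (-0.4568)·2 = -0.0761.
u_3 = c_3 + 2.5022·q_1 + 0.0761·q_2 = (0.5333, 0.5333, -0.0667, 0.4000).
‖u_3‖ = 0.8563, so q_3 = (0.6228, 0.6228, -0.0778, 0.4671).
Qᵀb = (-0.6255, -0.4568, 5.1381).
Back-substitute: x_3 = 5.1381/0.8563 = 6.0000.
x_2 = (-0.4568 + 0.0761·6.0000)/3.4262 = 0.0000.
x_1 = (-0.6255 − 2.2937·0.0000 + 2.5022·6.0000)/4.7958 = 3.0000.

x = (3.0000, 0.0000, 6.0000)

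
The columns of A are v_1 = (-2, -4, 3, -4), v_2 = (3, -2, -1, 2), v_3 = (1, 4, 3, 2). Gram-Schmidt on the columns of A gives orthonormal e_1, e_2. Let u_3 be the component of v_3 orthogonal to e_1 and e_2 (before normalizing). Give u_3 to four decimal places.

e_1 = v_1/‖v_1‖ = (-2, -4, 3, -4)/6.7082 = (-0.2981, -0.5963, 0.4472, -0.5963).
r_{12} = e_1·v_2 = -1.3416.
u_2 = v_2 + 1.3416·e_1 = (2.6000, -2.8000, -0.4000, 1.2000).
‖u_2‖ = 4.0249, so e_2 = (0.6460, -0.6957, -0.0994, 0.2981).
r_{13} = e_1·v_3 = -2.5342; r_{23} = e_2·v_3 = -1.8385.
u_3 = v_3 + 2.5342·e_1 + 1.8385·e_2 = (1.4321, 1.2099, 3.9506, 1.0370).

u_3 = (1.4321, 1.2099, 3.9506, 1.0370)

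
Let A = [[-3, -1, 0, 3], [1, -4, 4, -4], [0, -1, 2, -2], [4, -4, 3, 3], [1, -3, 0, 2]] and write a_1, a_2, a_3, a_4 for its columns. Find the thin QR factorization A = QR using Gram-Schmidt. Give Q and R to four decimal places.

e_1 = a_1/‖a_1‖ = (-3, 1, 0, 4, 1)/5.1962 = (-0.5774, 0.1925, 0.0000, 0.7698, 0.1925).
r_{12} = e_1·a_2 = -3.8490.
u_2 = a_2 + 3.8490·e_1 = (-3.2222, -3.2593, -1.0000, -1.0370, -2.2593).
‖u_2‖ = 5.3090, so e_2 = (-0.6069, -0.6139, -0.1884, -0.1953, -0.4256).
r_{13} = e_1·a_3 = 3.0792; r_{23} = e_2·a_3 = -3.4184.
u_3 = a_3 − 3.0792·e_1 + 3.4184·e_2 = (-0.2970, 1.3088, 1.3561, -0.0381, -2.0473).
‖u_3‖ = 2.7988, so e_3 = (-0.1061, 0.4676, 0.4845, -0.0136, -0.7315).
r_{14} = e_1·a_4 = 0.1925; r_{24} = e_2·a_4 = -0.4256; r_{34} = e_3·a_4 = -4.6618.
u_4 = a_4 − 0.1925·e_1 + 0.4256·e_2 + 4.6618·e_3 = (2.3582, -2.1183, 0.1787, 2.7053, -1.6283).
‖u_4‖ = 4.4777, so e_4 = (0.5266, -0.4731, 0.0399, 0.6042, -0.3636).

Q = [[-0.5774, -0.6069, -0.1061, 0.5266], [0.1925, -0.6139, 0.4676, -0.4731], [0.0000, -0.1884, 0.4845, 0.0399], [0.7698, -0.1953, -0.0136, 0.6042], [0.1925, -0.4256, -0.7315, -0.3636]], R = [[5.1962, -3.8490, 3.0792, 0.1925], [0.0000, 5.3090, -3.4184, -0.4256], [0.0000, 0.0000, 2.7988, -4.6618], [0.0000, 0.0000, 0.0000, 4.4777]]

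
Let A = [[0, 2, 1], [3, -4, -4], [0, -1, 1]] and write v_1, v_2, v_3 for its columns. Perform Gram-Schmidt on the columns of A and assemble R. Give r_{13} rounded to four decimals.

r_{13} = -4.0000

v_1 = (0, 3, 0); ‖v_1‖ = 3.0000, so e_1 = (0.0000, 1.0000, 0.0000).
r_{13} = e_1·v_3 = -4.0000.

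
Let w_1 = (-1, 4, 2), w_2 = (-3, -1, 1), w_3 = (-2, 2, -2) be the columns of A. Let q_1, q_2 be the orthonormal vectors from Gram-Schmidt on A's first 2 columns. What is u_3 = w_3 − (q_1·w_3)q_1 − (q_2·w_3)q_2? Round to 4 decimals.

w_1 = (-1, 4, 2); ‖w_1‖ = 4.5826, so q_1 = (-0.2182, 0.8729, 0.4364).
q_1·w_2 = (-0.2182)·(-3) + 0.8729·(-1) + 0.4364·1 = 0.2182.
u_2 = w_2 − 0.2182·q_1 = (-2.9524, -1.1905, 0.9048).
‖u_2‖ = 3.3094, so q_2 = (-0.8921, -0.3597, 0.2734).
q_1·w_3 = (-0.2182)·(-2) + 0.8729·2 + 0.4364·(-2) = 1.3093; q_2·w_3 = (-0.8921)·(-2) + (-0.3597)·2 + 0.2734·(-2) = 0.5180.
u_3 = w_3 − 1.3093·q_1 − 0.5180·q_2 = (-1.2522, 1.0435, -2.7130).

u_3 = (-1.2522, 1.0435, -2.7130)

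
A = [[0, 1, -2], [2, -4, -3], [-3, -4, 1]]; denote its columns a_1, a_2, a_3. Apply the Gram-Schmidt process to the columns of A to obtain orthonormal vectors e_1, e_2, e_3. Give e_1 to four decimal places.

e_1 = a_1/‖a_1‖ = (0, 2, -3)/3.6056 = (0.0000, 0.5547, -0.8321).

e_1 = (0.0000, 0.5547, -0.8321)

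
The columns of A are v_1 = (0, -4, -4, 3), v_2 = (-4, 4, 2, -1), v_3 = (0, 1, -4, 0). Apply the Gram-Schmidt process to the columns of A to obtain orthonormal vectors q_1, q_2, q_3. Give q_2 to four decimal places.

q_2 = (-0.9124, 0.3116, -0.1446, 0.2225)

q_1 = v_1/‖v_1‖ = (0, -4, -4, 3)/6.4031 = (0.0000, -0.6247, -0.6247, 0.4685).
r_{12} = q_1·v_2 = -4.2167.
u_2 = v_2 + 4.2167·q_1 = (-4.0000, 1.3659, -0.6341, 0.9756).
‖u_2‖ = 4.3840, so q_2 = (-0.9124, 0.3116, -0.1446, 0.2225).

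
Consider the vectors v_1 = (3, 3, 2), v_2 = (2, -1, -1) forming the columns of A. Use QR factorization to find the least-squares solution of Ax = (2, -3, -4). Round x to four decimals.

x = (-0.5878, 1.9313)

e_1 = v_1/‖v_1‖ = (3, 3, 2)/4.6904 = (0.6396, 0.6396, 0.4264).
r_{12} = e_1·v_2 = 0.2132.
u_2 = v_2 − 0.2132·e_1 = (1.8636, -1.1364, -1.0909).
‖u_2‖ = 2.4402, so e_2 = (0.7637, -0.4657, -0.4471).
Qᵀb = (-2.3452, 4.7127).
Back-substitute: x_2 = 4.7127/2.4402 = 1.9313.
x_1 = (-2.3452 − 0.2132·1.9313)/4.6904 = -0.5878.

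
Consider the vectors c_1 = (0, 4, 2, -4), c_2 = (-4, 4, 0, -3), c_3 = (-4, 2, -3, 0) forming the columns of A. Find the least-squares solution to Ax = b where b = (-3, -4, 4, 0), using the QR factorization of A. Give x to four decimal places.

c_1 = (0, 4, 2, -4); ‖c_1‖ = 6.0000, so e_1 = (0.0000, 0.6667, 0.3333, -0.6667).
e_1·c_2 = 0.0000·(-4) + 0.6667·4 + 0.3333·0 + (-0.6667)·(-3) = 4.6667.
u_2 = c_2 − 4.6667·e_1 = (-4.0000, 0.8889, -1.5556, 0.1111).
‖u_2‖ = 4.3843, so e_2 = (-0.9123, 0.2027, -0.3548, 0.0253).
e_1·c_3 = 0.0000·(-4) + 0.6667·2 + 0.3333·(-3) + (-0.6667)·0 = 0.3333; e_2·c_3 = (-0.9123)·(-4) + 0.2027·2 + (-0.3548)·(-3) + 0.0253·0 = 5.1193.
u_3 = c_3 − 0.3333·e_1 − 5.1193·e_2 = (0.6705, 0.7399, -1.2948, 0.0925).
‖u_3‖ = 1.6377, so e_3 = (0.4094, 0.4518, -0.7906, 0.0565).
Qᵀb = (-1.3333, 0.5069, -6.1979).
Back-substitute: x_3 = -6.1979/1.6377 = -3.7845.
x_2 = (0.5069 − 5.1193·(-3.7845))/4.3843 = 4.5345.
x_1 = (-1.3333 − 4.6667·4.5345 − 0.3333·(-3.7845))/6.0000 = -3.5388.

x = (-3.5388, 4.5345, -3.7845)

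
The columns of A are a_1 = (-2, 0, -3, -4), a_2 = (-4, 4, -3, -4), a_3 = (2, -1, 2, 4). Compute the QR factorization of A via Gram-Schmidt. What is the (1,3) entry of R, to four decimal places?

a_1 = (-2, 0, -3, -4); ‖a_1‖ = 5.3852, so e_1 = (-0.3714, 0.0000, -0.5571, -0.7428).
r_{13} = e_1·a_3 = -4.8281.

r_{13} = -4.8281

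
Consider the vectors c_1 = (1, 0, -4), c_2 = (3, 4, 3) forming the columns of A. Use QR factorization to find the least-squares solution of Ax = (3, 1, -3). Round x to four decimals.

x = (1.0986, 0.4085)

c_1 = (1, 0, -4); ‖c_1‖ = 4.1231, so e_1 = (0.2425, 0.0000, -0.9701).
e_1·c_2 = 0.2425·3 + 0.0000·4 + (-0.9701)·3 = -2.1828.
u_2 = c_2 + 2.1828·e_1 = (3.5294, 4.0000, 0.8824).
‖u_2‖ = 5.4070, so e_2 = (0.6528, 0.7398, 0.1632).
Qᵀb = (3.6380, 2.2085).
Back-substitute: x_2 = 2.2085/5.4070 = 0.4085.
x_1 = (3.6380 + 2.1828·0.4085)/4.1231 = 1.0986.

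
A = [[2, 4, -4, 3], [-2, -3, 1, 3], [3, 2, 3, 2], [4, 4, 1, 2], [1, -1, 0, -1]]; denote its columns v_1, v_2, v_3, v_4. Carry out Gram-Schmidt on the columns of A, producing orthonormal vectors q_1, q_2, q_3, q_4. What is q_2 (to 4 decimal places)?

q_2 = (0.6148, -0.2981, -0.3446, -0.0373, -0.6427)

q_1 = v_1/‖v_1‖ = (2, -2, 3, 4, 1)/5.8310 = (0.3430, -0.3430, 0.5145, 0.6860, 0.1715).
r_{12} = q_1·v_2 = 6.0025.
u_2 = v_2 − 6.0025·q_1 = (1.9412, -0.9412, -1.0882, -0.1176, -2.0294).
‖u_2‖ = 3.1576, so q_2 = (0.6148, -0.2981, -0.3446, -0.0373, -0.6427).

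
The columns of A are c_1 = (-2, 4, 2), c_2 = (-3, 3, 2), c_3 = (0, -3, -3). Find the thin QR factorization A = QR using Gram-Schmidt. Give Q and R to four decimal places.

e_1 = c_1/‖c_1‖ = (-2, 4, 2)/4.8990 = (-0.4082, 0.8165, 0.4082).
r_{12} = e_1·c_2 = 4.4907.
u_2 = c_2 − 4.4907·e_1 = (-1.1667, -0.6667, 0.1667).
‖u_2‖ = 1.3540, so e_2 = (-0.8616, -0.4924, 0.1231).
r_{13} = e_1·c_3 = -3.6742; r_{23} = e_2·c_3 = 1.1078.
u_3 = c_3 + 3.6742·e_1 − 1.1078·e_2 = (-0.5455, 0.5455, -1.6364).
‖u_3‖ = 1.8091, so e_3 = (-0.3015, 0.3015, -0.9045).

Q = [[-0.4082, -0.8616, -0.3015], [0.8165, -0.4924, 0.3015], [0.4082, 0.1231, -0.9045]], R = [[4.8990, 4.4907, -3.6742], [0.0000, 1.3540, 1.1078], [0.0000, 0.0000, 1.8091]]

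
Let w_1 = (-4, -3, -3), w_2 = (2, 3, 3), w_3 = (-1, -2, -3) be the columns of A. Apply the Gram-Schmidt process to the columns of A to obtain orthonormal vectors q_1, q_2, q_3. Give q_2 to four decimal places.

w_1 = (-4, -3, -3); ‖w_1‖ = 5.8310, so q_1 = (-0.6860, -0.5145, -0.5145).
q_1·w_2 = (-0.6860)·2 + (-0.5145)·3 + (-0.5145)·3 = -4.4590.
u_2 = w_2 + 4.4590·q_1 = (-1.0588, 0.7059, 0.7059).
‖u_2‖ = 1.4552, so q_2 = (-0.7276, 0.4851, 0.4851).

q_2 = (-0.7276, 0.4851, 0.4851)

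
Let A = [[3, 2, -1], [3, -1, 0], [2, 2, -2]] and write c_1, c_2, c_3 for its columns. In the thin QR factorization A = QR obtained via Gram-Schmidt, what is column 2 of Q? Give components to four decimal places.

q_1 = c_1/‖c_1‖ = (3, 3, 2)/4.6904 = (0.6396, 0.6396, 0.4264).
r_{12} = q_1·c_2 = 1.4924.
u_2 = c_2 − 1.4924·q_1 = (1.0455, -1.9545, 1.3636).
‖u_2‖ = 2.6024, so q_2 = (0.4017, -0.7510, 0.5240).

q_2 = (0.4017, -0.7510, 0.5240)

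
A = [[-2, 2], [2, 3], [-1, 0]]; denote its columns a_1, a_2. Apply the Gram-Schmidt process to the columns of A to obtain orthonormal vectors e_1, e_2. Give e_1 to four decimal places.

a_1 = (-2, 2, -1); ‖a_1‖ = 3.0000, so e_1 = (-0.6667, 0.6667, -0.3333).

e_1 = (-0.6667, 0.6667, -0.3333)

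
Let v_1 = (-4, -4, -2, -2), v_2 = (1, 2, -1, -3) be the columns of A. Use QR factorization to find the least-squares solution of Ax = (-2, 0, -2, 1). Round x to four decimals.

v_1 = (-4, -4, -2, -2); ‖v_1‖ = 6.3246, so e_1 = (-0.6325, -0.6325, -0.3162, -0.3162).
e_1·v_2 = (-0.6325)·1 + (-0.6325)·2 + (-0.3162)·(-1) + (-0.3162)·(-3) = -0.6325.
u_2 = v_2 + 0.6325·e_1 = (0.6000, 1.6000, -1.2000, -3.2000).
‖u_2‖ = 3.8210, so e_2 = (0.1570, 0.4187, -0.3141, -0.8375).
Qᵀb = (1.5811, -0.5234).
Back-substitute: x_2 = -0.5234/3.8210 = -0.1370.
x_1 = (1.5811 + 0.6325·(-0.1370))/6.3246 = 0.2363.

x = (0.2363, -0.1370)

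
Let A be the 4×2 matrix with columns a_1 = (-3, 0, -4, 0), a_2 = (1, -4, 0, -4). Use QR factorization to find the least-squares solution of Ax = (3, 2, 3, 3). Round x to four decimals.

x = (-0.9118, -0.5980)

e_1 = a_1/‖a_1‖ = (-3, 0, -4, 0)/5.0000 = (-0.6000, 0.0000, -0.8000, 0.0000).
r_{12} = e_1·a_2 = -0.6000.
u_2 = a_2 + 0.6000·e_1 = (0.6400, -4.0000, -0.4800, -4.0000).
‖u_2‖ = 5.7131, so e_2 = (0.1120, -0.7001, -0.0840, -0.7001).
Qᵀb = (-4.2000, -3.4167).
Back-substitute: x_2 = -3.4167/5.7131 = -0.5980.
x_1 = (-4.2000 + 0.6000·(-0.5980))/5.0000 = -0.9118.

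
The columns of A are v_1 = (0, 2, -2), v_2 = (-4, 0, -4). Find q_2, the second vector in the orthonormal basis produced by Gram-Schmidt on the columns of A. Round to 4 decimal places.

q_1 = v_1/‖v_1‖ = (0, 2, -2)/2.8284 = (0.0000, 0.7071, -0.7071).
r_{12} = q_1·v_2 = 2.8284.
u_2 = v_2 − 2.8284·q_1 = (-4.0000, -2.0000, -2.0000).
‖u_2‖ = 4.8990, so q_2 = (-0.8165, -0.4082, -0.4082).

q_2 = (-0.8165, -0.4082, -0.4082)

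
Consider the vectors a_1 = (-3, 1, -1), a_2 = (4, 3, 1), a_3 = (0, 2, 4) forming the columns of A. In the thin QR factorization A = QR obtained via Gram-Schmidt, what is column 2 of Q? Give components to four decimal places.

a_1 = (-3, 1, -1); ‖a_1‖ = 3.3166, so e_1 = (-0.9045, 0.3015, -0.3015).
e_1·a_2 = (-0.9045)·4 + 0.3015·3 + (-0.3015)·1 = -3.0151.
u_2 = a_2 + 3.0151·e_1 = (1.2727, 3.9091, 0.0909).
‖u_2‖ = 4.1121, so e_2 = (0.3095, 0.9506, 0.0221).

e_2 = (0.3095, 0.9506, 0.0221)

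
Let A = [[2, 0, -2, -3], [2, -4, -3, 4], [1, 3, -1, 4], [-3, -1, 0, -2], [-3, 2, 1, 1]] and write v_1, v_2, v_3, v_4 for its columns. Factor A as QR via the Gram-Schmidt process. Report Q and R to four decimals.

Q = [[0.3849, 0.1127, -0.4516, -0.7469], [0.3849, -0.6482, -0.4548, 0.4406], [0.1925, 0.6271, -0.5285, 0.3661], [-0.5774, -0.3594, -0.4423, -0.2762], [-0.5774, 0.2114, -0.3381, 0.1940]], R = [[5.1962, -1.5396, -2.6943, 1.7321], [0.0000, 5.2564, 1.3035, 0.5073], [0.0000, 0.0000, 2.4580, -2.0320], [0.0000, 0.0000, 0.0000, 6.2140]]

e_1 = v_1/‖v_1‖ = (2, 2, 1, -3, -3)/5.1962 = (0.3849, 0.3849, 0.1925, -0.5774, -0.5774).
r_{12} = e_1·v_2 = -1.5396.
u_2 = v_2 + 1.5396·e_1 = (0.5926, -3.4074, 3.2963, -1.8889, 1.1111).
‖u_2‖ = 5.2564, so e_2 = (0.1127, -0.6482, 0.6271, -0.3594, 0.2114).
r_{13} = e_1·v_3 = -2.6943; r_{23} = e_2·v_3 = 1.3035.
u_3 = v_3 + 2.6943·e_1 − 1.3035·e_2 = (-1.1099, -1.1180, -1.2989, -1.0871, -0.8311).
‖u_3‖ = 2.4580, so e_3 = (-0.4516, -0.4548, -0.5285, -0.4423, -0.3381).
r_{14} = e_1·v_4 = 1.7321; r_{24} = e_2·v_4 = 0.5073; r_{34} = e_3·v_4 = -2.0320.
u_4 = v_4 − 1.7321·e_1 − 0.5073·e_2 + 2.0320·e_3 = (-4.6414, 2.7380, 2.2747, -1.7164, 1.2057).
‖u_4‖ = 6.2140, so e_4 = (-0.7469, 0.4406, 0.3661, -0.2762, 0.1940).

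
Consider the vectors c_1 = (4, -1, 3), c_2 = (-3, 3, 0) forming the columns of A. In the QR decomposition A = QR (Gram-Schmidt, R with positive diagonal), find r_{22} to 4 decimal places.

r_{22} = 3.0571

c_1 = (4, -1, 3); ‖c_1‖ = 5.0990, so q_1 = (0.7845, -0.1961, 0.5883).
q_1·c_2 = 0.7845·(-3) + (-0.1961)·3 + 0.5883·0 = -2.9417.
u_2 = c_2 + 2.9417·q_1 = (-0.6923, 2.4231, 1.7308).
r_{22} = ‖u_2‖ = 3.0571.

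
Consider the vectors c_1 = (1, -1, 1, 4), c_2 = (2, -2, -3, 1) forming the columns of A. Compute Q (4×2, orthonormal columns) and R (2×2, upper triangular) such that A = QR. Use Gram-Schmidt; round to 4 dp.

c_1 = (1, -1, 1, 4); ‖c_1‖ = 4.3589, so e_1 = (0.2294, -0.2294, 0.2294, 0.9177).
e_1·c_2 = 0.2294·2 + (-0.2294)·(-2) + 0.2294·(-3) + 0.9177·1 = 1.1471.
u_2 = c_2 − 1.1471·e_1 = (1.7368, -1.7368, -3.2632, -0.0526).
‖u_2‖ = 4.0846, so e_2 = (0.4252, -0.4252, -0.7989, -0.0129).

Q = [[0.2294, 0.4252], [-0.2294, -0.4252], [0.2294, -0.7989], [0.9177, -0.0129]], R = [[4.3589, 1.1471], [0.0000, 4.0846]]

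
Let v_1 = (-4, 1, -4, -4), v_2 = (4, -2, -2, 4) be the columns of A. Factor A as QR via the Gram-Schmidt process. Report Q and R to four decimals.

v_1 = (-4, 1, -4, -4); ‖v_1‖ = 7.0000, so q_1 = (-0.5714, 0.1429, -0.5714, -0.5714).
q_1·v_2 = (-0.5714)·4 + 0.1429·(-2) + (-0.5714)·(-2) + (-0.5714)·4 = -3.7143.
u_2 = v_2 + 3.7143·q_1 = (1.8776, -1.4694, -4.1224, 1.8776).
‖u_2‖ = 5.1190, so q_2 = (0.3668, -0.2870, -0.8053, 0.3668).

Q = [[-0.5714, 0.3668], [0.1429, -0.2870], [-0.5714, -0.8053], [-0.5714, 0.3668]], R = [[7.0000, -3.7143], [0.0000, 5.1190]]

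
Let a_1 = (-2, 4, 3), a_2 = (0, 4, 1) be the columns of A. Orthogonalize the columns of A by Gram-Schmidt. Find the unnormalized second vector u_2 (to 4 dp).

u_2 = (1.3103, 1.3793, -0.9655)

q_1 = a_1/‖a_1‖ = (-2, 4, 3)/5.3852 = (-0.3714, 0.7428, 0.5571).
r_{12} = q_1·a_2 = 3.5282.
u_2 = a_2 − 3.5282·q_1 = (1.3103, 1.3793, -0.9655).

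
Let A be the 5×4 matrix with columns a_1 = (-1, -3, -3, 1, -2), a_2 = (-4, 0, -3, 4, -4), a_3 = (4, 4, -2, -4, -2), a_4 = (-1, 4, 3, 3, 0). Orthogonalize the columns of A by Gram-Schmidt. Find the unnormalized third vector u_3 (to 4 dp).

a_1 = (-1, -3, -3, 1, -2); ‖a_1‖ = 4.8990, so q_1 = (-0.2041, -0.6124, -0.6124, 0.2041, -0.4082).
q_1·a_2 = (-0.2041)·(-4) + (-0.6124)·0 + (-0.6124)·(-3) + 0.2041·4 + (-0.4082)·(-4) = 5.1031.
u_2 = a_2 − 5.1031·q_1 = (-2.9583, 3.1250, 0.1250, 2.9583, -1.9167).
‖u_2‖ = 5.5640, so q_2 = (-0.5317, 0.5616, 0.0225, 0.5317, -0.3445).
q_1·a_3 = (-0.2041)·4 + (-0.6124)·4 + (-0.6124)·(-2) + 0.2041·(-4) + (-0.4082)·(-2) = -2.0412; q_2·a_3 = (-0.5317)·4 + 0.5616·4 + 0.0225·(-2) + 0.5317·(-4) + (-0.3445)·(-2) = -1.3629.
u_3 = a_3 + 2.0412·q_1 + 1.3629·q_2 = (2.8587, 3.5155, -3.2194, -2.8587, -3.3028).

u_3 = (2.8587, 3.5155, -3.2194, -2.8587, -3.3028)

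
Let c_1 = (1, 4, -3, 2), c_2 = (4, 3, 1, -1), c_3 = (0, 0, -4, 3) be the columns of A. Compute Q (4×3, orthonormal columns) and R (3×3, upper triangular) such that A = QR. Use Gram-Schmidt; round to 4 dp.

c_1 = (1, 4, -3, 2); ‖c_1‖ = 5.4772, so q_1 = (0.1826, 0.7303, -0.5477, 0.3651).
q_1·c_2 = 0.1826·4 + 0.7303·3 + (-0.5477)·1 + 0.3651·(-1) = 2.0083.
u_2 = c_2 − 2.0083·q_1 = (3.6333, 1.5333, 2.1000, -1.7333).
‖u_2‖ = 4.7924, so q_2 = (0.7582, 0.3200, 0.4382, -0.3617).
q_1·c_3 = 0.1826·0 + 0.7303·0 + (-0.5477)·(-4) + 0.3651·3 = 3.2863; q_2·c_3 = 0.7582·0 + 0.3200·0 + 0.4382·(-4) + (-0.3617)·3 = -2.8379.
u_3 = c_3 − 3.2863·q_1 + 2.8379·q_2 = (1.5515, -1.4920, -0.9565, 0.7736).
‖u_3‖ = 2.4792, so q_3 = (0.6258, -0.6018, -0.3858, 0.3120).

Q = [[0.1826, 0.7582, 0.6258], [0.7303, 0.3200, -0.6018], [-0.5477, 0.4382, -0.3858], [0.3651, -0.3617, 0.3120]], R = [[5.4772, 2.0083, 3.2863], [0.0000, 4.7924, -2.8379], [0.0000, 0.0000, 2.4792]]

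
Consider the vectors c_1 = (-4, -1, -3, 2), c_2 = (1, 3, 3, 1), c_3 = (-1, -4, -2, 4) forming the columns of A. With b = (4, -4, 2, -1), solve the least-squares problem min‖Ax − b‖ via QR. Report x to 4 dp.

c_1 = (-4, -1, -3, 2); ‖c_1‖ = 5.4772, so e_1 = (-0.7303, -0.1826, -0.5477, 0.3651).
e_1·c_2 = (-0.7303)·1 + (-0.1826)·3 + (-0.5477)·3 + 0.3651·1 = -2.5560.
u_2 = c_2 + 2.5560·e_1 = (-0.8667, 2.5333, 1.6000, 1.9333).
‖u_2‖ = 3.6697, so e_2 = (-0.2362, 0.6903, 0.4360, 0.5268).
e_1·c_3 = (-0.7303)·(-1) + (-0.1826)·(-4) + (-0.5477)·(-2) + 0.3651·4 = 4.0166; e_2·c_3 = (-0.2362)·(-1) + 0.6903·(-4) + 0.4360·(-2) + 0.5268·4 = -1.2898.
u_3 = c_3 − 4.0166·e_1 + 1.2898·e_2 = (1.6287, -2.3762, 0.7624, 3.2129).
‖u_3‖ = 4.3821, so e_3 = (0.3717, -0.5423, 0.1740, 0.7332).
Qᵀb = (-3.6515, -3.3609, 3.2705).
Back-substitute: x_3 = 3.2705/4.3821 = 0.7463.
x_2 = (-3.3609 + 1.2898·0.7463)/3.6697 = -0.6535.
x_1 = (-3.6515 + 2.5560·(-0.6535) − 4.0166·0.7463)/5.4772 = -1.5189.

x = (-1.5189, -0.6535, 0.7463)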